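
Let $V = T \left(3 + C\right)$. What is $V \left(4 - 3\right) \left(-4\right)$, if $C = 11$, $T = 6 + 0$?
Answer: $-336$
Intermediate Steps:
$T = 6$
$V = 84$ ($V = 6 \left(3 + 11\right) = 6 \cdot 14 = 84$)
$V \left(4 - 3\right) \left(-4\right) = 84 \left(4 - 3\right) \left(-4\right) = 84 \cdot 1 \left(-4\right) = 84 \left(-4\right) = -336$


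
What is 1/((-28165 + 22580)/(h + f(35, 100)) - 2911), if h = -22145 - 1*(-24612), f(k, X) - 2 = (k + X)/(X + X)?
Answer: -98787/287792357 ≈ -0.00034326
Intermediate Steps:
f(k, X) = 2 + (X + k)/(2*X) (f(k, X) = 2 + (k + X)/(X + X) = 2 + (X + k)/((2*X)) = 2 + (X + k)*(1/(2*X)) = 2 + (X + k)/(2*X))
h = 2467 (h = -22145 + 24612 = 2467)
1/((-28165 + 22580)/(h + f(35, 100)) - 2911) = 1/((-28165 + 22580)/(2467 + (1/2)*(35 + 5*100)/100) - 2911) = 1/(-5585/(2467 + (1/2)*(1/100)*(35 + 500)) - 2911) = 1/(-5585/(2467 + (1/2)*(1/100)*535) - 2911) = 1/(-5585/(2467 + 107/40) - 2911) = 1/(-5585/98787/40 - 2911) = 1/(-5585*40/98787 - 2911) = 1/(-223400/98787 - 2911) = 1/(-287792357/98787) = -98787/287792357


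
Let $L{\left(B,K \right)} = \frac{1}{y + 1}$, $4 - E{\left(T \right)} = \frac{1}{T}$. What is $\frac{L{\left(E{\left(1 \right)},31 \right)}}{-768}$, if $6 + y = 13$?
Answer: $- \frac{1}{6144} \approx -0.00016276$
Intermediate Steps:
$y = 7$ ($y = -6 + 13 = 7$)
$E{\left(T \right)} = 4 - \frac{1}{T}$
$L{\left(B,K \right)} = \frac{1}{8}$ ($L{\left(B,K \right)} = \frac{1}{7 + 1} = \frac{1}{8}$)
$\frac{L{\left(E{\left(1 \right)},31 \right)}}{-768} = \frac{1}{8 \left(-768\right)} = \frac{1}{8} \left(- \frac{1}{768}\right) = - \frac{1}{6144}$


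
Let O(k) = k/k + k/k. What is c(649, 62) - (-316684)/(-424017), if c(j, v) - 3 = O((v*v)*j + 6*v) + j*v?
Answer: 17063399447/424017 ≈ 40242.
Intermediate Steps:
O(k) = 2 (O(k) = 1 + 1 = 2)
c(j, v) = 5 + j*v (c(j, v) = 3 + (2 + j*v) = 5 + j*v)
c(649, 62) - (-316684)/(-424017) = (5 + 649*62) - (-316684)/(-424017) = (5 + 40238) - (-316684)*(-1)/424017 = 40243 - 1*316684/424017 = 40243 - 316684/424017 = 17063399447/424017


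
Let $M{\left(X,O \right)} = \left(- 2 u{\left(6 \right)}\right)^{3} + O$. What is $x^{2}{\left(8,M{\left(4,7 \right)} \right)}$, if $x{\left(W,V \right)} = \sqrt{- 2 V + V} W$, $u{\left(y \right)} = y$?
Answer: $110144$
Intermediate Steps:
$M{\left(X,O \right)} = -1728 + O$ ($M{\left(X,O \right)} = \left(\left(-2\right) 6\right)^{3} + O = \left(-12\right)^{3} + O = -1728 + O$)
$x{\left(W,V \right)} = W \sqrt{- V}$ ($x{\left(W,V \right)} = \sqrt{- V} W = W \sqrt{- V}$)
$x^{2}{\left(8,M{\left(4,7 \right)} \right)} = \left(8 \sqrt{- (-1728 + 7)}\right)^{2} = \left(8 \sqrt{\left(-1\right) \left(-1721\right)}\right)^{2} = \left(8 \sqrt{1721}\right)^{2} = 110144$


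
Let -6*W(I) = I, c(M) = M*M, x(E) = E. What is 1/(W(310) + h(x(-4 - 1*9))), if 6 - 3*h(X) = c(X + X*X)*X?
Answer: 3/316219 ≈ 9.4871e-6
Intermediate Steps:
c(M) = M²
W(I) = -I/6
h(X) = 2 - X*(X + X²)²/3 (h(X) = 2 - (X + X*X)²*X/3 = 2 - (X + X²)²*X/3 = 2 - X*(X + X²)²/3)
1/(W(310) + h(x(-4 - 1*9))) = 1/(-⅙*310 + (2 - (-4 - 1*9)³*(1 + (-4 - 1*9))²/3)) = 1/(-155/3 + (2 - (-4 - 9)³*(1 + (-4 - 9))²/3)) = 1/(-155/3 + (2 - ⅓*(-13)³*(1 - 13)²)) = 1/(-155/3 + (2 - ⅓*(-2197)*(-12)²)) = 1/(-155/3 + (2 - ⅓*(-2197)*144)) = 1/(-155/3 + (2 + 105456)) = 1/(-155/3 + 105458) = 1/(316219/3) = 3/316219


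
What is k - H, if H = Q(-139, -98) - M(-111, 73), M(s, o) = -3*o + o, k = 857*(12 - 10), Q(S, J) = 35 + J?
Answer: 1631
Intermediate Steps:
k = 1714 (k = 857*2 = 1714)
M(s, o) = -2*o
H = 83 (H = (35 - 98) - (-2)*73 = -63 - 1*(-146) = -63 + 146 = 83)
k - H = 1714 - 1*83 = 1714 - 83 = 1631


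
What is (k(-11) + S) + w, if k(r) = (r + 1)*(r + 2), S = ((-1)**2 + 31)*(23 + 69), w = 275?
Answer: 3309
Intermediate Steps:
S = 2944 (S = (1 + 31)*92 = 32*92 = 2944)
k(r) = (1 + r)*(2 + r)
(k(-11) + S) + w = ((2 + (-11)**2 + 3*(-11)) + 2944) + 275 = ((2 + 121 - 33) + 2944) + 275 = (90 + 2944) + 275 = 3034 + 275 = 3309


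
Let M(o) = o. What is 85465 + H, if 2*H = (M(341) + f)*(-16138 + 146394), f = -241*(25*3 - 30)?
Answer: -684019047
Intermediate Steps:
f = -10845 (f = -241*(75 - 30) = -241*45 = -10845)
H = -684104512 (H = ((341 - 10845)*(-16138 + 146394))/2 = (-10504*130256)/2 = (½)*(-1368209024) = -684104512)
85465 + H = 85465 - 684104512 = -684019047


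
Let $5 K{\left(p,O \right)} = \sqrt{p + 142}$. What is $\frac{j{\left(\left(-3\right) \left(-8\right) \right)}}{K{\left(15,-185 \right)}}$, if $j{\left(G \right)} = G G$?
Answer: $\frac{2880 \sqrt{157}}{157} \approx 229.85$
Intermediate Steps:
$K{\left(p,O \right)} = \frac{\sqrt{142 + p}}{5}$ ($K{\left(p,O \right)} = \frac{\sqrt{p + 142}}{5} = \frac{\sqrt{142 + p}}{5}$)
$j{\left(G \right)} = G^{2}$
$\frac{j{\left(\left(-3\right) \left(-8\right) \right)}}{K{\left(15,-185 \right)}} = \frac{\left(\left(-3\right) \left(-8\right)\right)^{2}}{\frac{1}{5} \sqrt{142 + 15}} = \frac{24^{2}}{\frac{1}{5} \sqrt{157}} = 576 \frac{5 \sqrt{157}}{157} = \frac{2880 \sqrt{157}}{157}$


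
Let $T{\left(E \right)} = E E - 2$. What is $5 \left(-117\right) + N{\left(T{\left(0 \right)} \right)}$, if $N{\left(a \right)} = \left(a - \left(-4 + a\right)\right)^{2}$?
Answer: $-569$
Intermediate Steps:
$T{\left(E \right)} = -2 + E^{2}$ ($T{\left(E \right)} = E^{2} - 2 = -2 + E^{2}$)
$N{\left(a \right)} = 16$ ($N{\left(a \right)} = 4^{2} = 16$)
$5 \left(-117\right) + N{\left(T{\left(0 \right)} \right)} = 5 \left(-117\right) + 16 = -585 + 16 = -569$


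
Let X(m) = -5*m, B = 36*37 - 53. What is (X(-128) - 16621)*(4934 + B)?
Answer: -99289953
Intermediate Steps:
B = 1279 (B = 1332 - 53 = 1279)
(X(-128) - 16621)*(4934 + B) = (-5*(-128) - 16621)*(4934 + 1279) = (640 - 16621)*6213 = -15981*6213 = -99289953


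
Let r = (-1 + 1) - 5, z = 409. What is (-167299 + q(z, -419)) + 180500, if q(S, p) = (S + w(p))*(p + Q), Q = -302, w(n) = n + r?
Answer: 24016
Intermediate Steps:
r = -5 (r = 0 - 5 = -5)
w(n) = -5 + n (w(n) = n - 5 = -5 + n)
q(S, p) = (-302 + p)*(-5 + S + p) (q(S, p) = (S + (-5 + p))*(p - 302) = (-5 + S + p)*(-302 + p) = (-302 + p)*(-5 + S + p))
(-167299 + q(z, -419)) + 180500 = (-167299 + (1510 + (-419)² - 307*(-419) - 302*409 + 409*(-419))) + 180500 = (-167299 + (1510 + 175561 + 128633 - 123518 - 171371)) + 180500 = (-167299 + 10815) + 180500 = -156484 + 180500 = 24016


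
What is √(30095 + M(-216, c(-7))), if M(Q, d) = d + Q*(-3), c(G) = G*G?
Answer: 2*√7698 ≈ 175.48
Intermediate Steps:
c(G) = G²
M(Q, d) = d - 3*Q
√(30095 + M(-216, c(-7))) = √(30095 + ((-7)² - 3*(-216))) = √(30095 + (49 + 648)) = √(30095 + 697) = √30792 = 2*√7698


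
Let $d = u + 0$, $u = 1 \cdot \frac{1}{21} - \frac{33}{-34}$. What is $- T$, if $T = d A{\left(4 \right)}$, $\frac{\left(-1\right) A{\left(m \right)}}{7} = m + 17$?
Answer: $\frac{5089}{34} \approx 149.68$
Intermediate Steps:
$A{\left(m \right)} = -119 - 7 m$ ($A{\left(m \right)} = - 7 \left(m + 17\right) = - 7 \left(17 + m\right) = -119 - 7 m$)
$u = \frac{727}{714}$ ($u = 1 \cdot \frac{1}{21} - - \frac{33}{34} = \frac{1}{21} + \frac{33}{34} = \frac{727}{714} \approx 1.0182$)
$d = \frac{727}{714}$ ($d = \frac{727}{714} + 0 = \frac{727}{714} \approx 1.0182$)
$T = - \frac{5089}{34}$ ($T = \frac{727 \left(-119 - 28\right)}{714} = \frac{727}{714} \left(-147\right) = - \frac{5089}{34} \approx -149.68$)
$- T = \left(-1\right) \left(- \frac{5089}{34}\right) = \frac{5089}{34}$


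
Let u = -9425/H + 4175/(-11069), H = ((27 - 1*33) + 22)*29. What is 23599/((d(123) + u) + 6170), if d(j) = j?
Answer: 4179477296/1110851247 ≈ 3.7624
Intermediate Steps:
H = 464 (H = ((27 - 33) + 22)*29 = (-6 + 22)*29 = 16*29 = 464)
u = -3664225/177104 (u = -9425/464 + 4175/(-11069) = -9425*1/464 + 4175*(-1/11069) = -325/16 - 4175/11069 = -3664225/177104 ≈ -20.690)
23599/((d(123) + u) + 6170) = 23599/((123 - 3664225/177104) + 6170) = 23599/(18119567/177104 + 6170) = 23599/(1110851247/177104) = 23599*(177104/1110851247) = 4179477296/1110851247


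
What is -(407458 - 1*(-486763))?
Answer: -894221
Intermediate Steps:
-(407458 - 1*(-486763)) = -(407458 + 486763) = -1*894221 = -894221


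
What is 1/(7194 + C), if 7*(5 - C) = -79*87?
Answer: 7/57266 ≈ 0.00012224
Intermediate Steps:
C = 6908/7 (C = 5 - (-79)*87/7 = 5 - ⅐*(-6873) = 5 + 6873/7 = 6908/7 ≈ 986.86)
1/(7194 + C) = 1/(7194 + 6908/7) = 1/(57266/7) = 7/57266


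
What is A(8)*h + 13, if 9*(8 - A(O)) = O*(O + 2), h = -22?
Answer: 293/9 ≈ 32.556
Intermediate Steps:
A(O) = 8 - O*(2 + O)/9 (A(O) = 8 - O*(O + 2)/9 = 8 - O*(2 + O)/9)
A(8)*h + 13 = (8 - 2/9*8 - ⅑*8²)*(-22) + 13 = (8 - 16/9 - ⅑*64)*(-22) + 13 = (8 - 16/9 - 64/9)*(-22) + 13 = -8/9*(-22) + 13 = 176/9 + 13 = 293/9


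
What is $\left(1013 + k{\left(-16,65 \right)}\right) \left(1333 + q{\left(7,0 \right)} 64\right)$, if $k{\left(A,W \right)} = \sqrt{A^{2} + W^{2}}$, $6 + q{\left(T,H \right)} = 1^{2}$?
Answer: $1026169 + 1013 \sqrt{4481} \approx 1.094 \cdot 10^{6}$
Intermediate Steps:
$q{\left(T,H \right)} = -5$ ($q{\left(T,H \right)} = -6 + 1^{2} = -6 + 1 = -5$)
$\left(1013 + k{\left(-16,65 \right)}\right) \left(1333 + q{\left(7,0 \right)} 64\right) = \left(1013 + \sqrt{\left(-16\right)^{2} + 65^{2}}\right) \left(1333 - 320\right) = \left(1013 + \sqrt{256 + 4225}\right) \left(1333 - 320\right) = \left(1013 + \sqrt{4481}\right) 1013 = 1026169 + 1013 \sqrt{4481}$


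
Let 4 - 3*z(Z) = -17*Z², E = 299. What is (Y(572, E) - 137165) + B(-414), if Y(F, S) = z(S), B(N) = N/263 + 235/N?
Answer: 40225350643/108882 ≈ 3.6944e+5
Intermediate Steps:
z(Z) = 4/3 + 17*Z²/3 (z(Z) = 4/3 - (-17)*Z²/3 = 4/3 + 17*Z²/3)
B(N) = 235/N + N/263 (B(N) = N*(1/263) + 235/N = N/263 + 235/N = 235/N + N/263)
Y(F, S) = 4/3 + 17*S²/3
(Y(572, E) - 137165) + B(-414) = ((4/3 + (17/3)*299²) - 137165) + (235/(-414) + (1/263)*(-414)) = ((4/3 + (17/3)*89401) - 137165) + (235*(-1/414) - 414/263) = ((4/3 + 1519817/3) - 137165) + (-235/414 - 414/263) = (506607 - 137165) - 233201/108882 = 369442 - 233201/108882 = 40225350643/108882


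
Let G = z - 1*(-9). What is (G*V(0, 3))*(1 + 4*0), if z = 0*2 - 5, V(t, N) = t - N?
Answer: -12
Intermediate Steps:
z = -5 (z = 0 - 5 = -5)
G = 4 (G = -5 - 1*(-9) = -5 + 9 = 4)
(G*V(0, 3))*(1 + 4*0) = (4*(0 - 1*3))*(1 + 4*0) = (4*(0 - 3))*(1 + 0) = (4*(-3))*1 = -12*1 = -12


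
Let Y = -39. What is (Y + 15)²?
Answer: 576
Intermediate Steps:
(Y + 15)² = (-39 + 15)² = (-24)² = 576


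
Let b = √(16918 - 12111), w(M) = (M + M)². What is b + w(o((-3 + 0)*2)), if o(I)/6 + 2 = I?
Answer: 9216 + √4807 ≈ 9285.3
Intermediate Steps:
o(I) = -12 + 6*I
w(M) = 4*M² (w(M) = (2*M)² = 4*M²)
b = √4807 ≈ 69.333
b + w(o((-3 + 0)*2)) = √4807 + 4*(-12 + 6*((-3 + 0)*2))² = √4807 + 4*(-12 + 6*(-3*2))² = √4807 + 4*(-12 + 6*(-6))² = √4807 + 4*(-12 - 36)² = √4807 + 4*(-48)² = √4807 + 4*2304 = √4807 + 9216 = 9216 + √4807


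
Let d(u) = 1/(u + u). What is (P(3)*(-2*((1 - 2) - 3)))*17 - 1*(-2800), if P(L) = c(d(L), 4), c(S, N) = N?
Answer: 3344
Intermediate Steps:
d(u) = 1/(2*u)
P(L) = 4
(P(3)*(-2*((1 - 2) - 3)))*17 - 1*(-2800) = (4*(-2*((1 - 2) - 3)))*17 - 1*(-2800) = (4*(-2*(-1 - 3)))*17 + 2800 = (4*(-2*(-4)))*17 + 2800 = (4*8)*17 + 2800 = 32*17 + 2800 = 544 + 2800 = 3344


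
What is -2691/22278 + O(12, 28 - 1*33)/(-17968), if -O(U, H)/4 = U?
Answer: -985053/8339398 ≈ -0.11812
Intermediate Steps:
O(U, H) = -4*U
-2691/22278 + O(12, 28 - 1*33)/(-17968) = -2691/22278 - 4*12/(-17968) = -2691*1/22278 - 48*(-1/17968) = -897/7426 + 3/1123 = -985053/8339398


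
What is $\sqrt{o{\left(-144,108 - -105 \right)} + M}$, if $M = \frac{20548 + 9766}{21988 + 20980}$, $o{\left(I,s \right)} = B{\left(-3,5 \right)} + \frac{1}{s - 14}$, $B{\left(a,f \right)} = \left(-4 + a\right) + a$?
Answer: $\frac{i \sqrt{42449006537957}}{2137658} \approx 3.0479 i$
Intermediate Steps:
$B{\left(a,f \right)} = -4 + 2 a$
$o{\left(I,s \right)} = -10 + \frac{1}{-14 + s}$ ($o{\left(I,s \right)} = \left(-4 + 2 \left(-3\right)\right) + \frac{1}{s - 14} = \left(-4 - 6\right) + \frac{1}{-14 + s} = -10 + \frac{1}{-14 + s}$)
$M = \frac{15157}{21484}$ ($M = \frac{30314}{42968} = 30314 \cdot \frac{1}{42968} = \frac{15157}{21484} \approx 0.7055$)
$\sqrt{o{\left(-144,108 - -105 \right)} + M} = \sqrt{\frac{141 - 10 \left(108 - -105\right)}{-14 + \left(108 - -105\right)} + \frac{15157}{21484}} = \sqrt{\frac{141 - 10 \left(108 + 105\right)}{-14 + \left(108 + 105\right)} + \frac{15157}{21484}} = \sqrt{\frac{141 - 2130}{-14 + 213} + \frac{15157}{21484}} = \sqrt{\frac{141 - 2130}{199} + \frac{15157}{21484}} = \sqrt{\frac{1}{199} \left(-1989\right) + \frac{15157}{21484}} = \sqrt{- \frac{1989}{199} + \frac{15157}{21484}} = \sqrt{- \frac{39715433}{4275316}} = \frac{i \sqrt{42449006537957}}{2137658}$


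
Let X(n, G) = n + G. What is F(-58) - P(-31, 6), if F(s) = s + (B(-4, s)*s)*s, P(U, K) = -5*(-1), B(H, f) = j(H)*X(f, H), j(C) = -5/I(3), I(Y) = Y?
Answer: 1042651/3 ≈ 3.4755e+5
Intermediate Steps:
X(n, G) = G + n
j(C) = -5/3
B(H, f) = -5*H/3 - 5*f/3 (B(H, f) = -5*(H + f)/3 = -5*H/3 - 5*f/3)
P(U, K) = 5
F(s) = s + s²*(20/3 - 5*s/3) (F(s) = s + ((-5/3*(-4) - 5*s/3)*s)*s = s + ((20/3 - 5*s/3)*s)*s = s + (s*(20/3 - 5*s/3))*s = s + s²*(20/3 - 5*s/3))
F(-58) - P(-31, 6) = (⅓)*(-58)*(3 + 5*(-58)*(4 - 1*(-58))) - 1*5 = (⅓)*(-58)*(3 + 5*(-58)*(4 + 58)) - 5 = (⅓)*(-58)*(3 + 5*(-58)*62) - 5 = (⅓)*(-58)*(3 - 17980) - 5 = (⅓)*(-58)*(-17977) - 5 = 1042666/3 - 5 = 1042651/3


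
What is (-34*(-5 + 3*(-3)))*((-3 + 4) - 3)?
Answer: -952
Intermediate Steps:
(-34*(-5 + 3*(-3)))*((-3 + 4) - 3) = (-34*(-5 - 9))*(1 - 3) = -34*(-14)*(-2) = 476*(-2) = -952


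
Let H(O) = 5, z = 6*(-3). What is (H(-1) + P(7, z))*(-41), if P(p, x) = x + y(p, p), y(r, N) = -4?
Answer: 697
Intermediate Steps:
z = -18
P(p, x) = -4 + x (P(p, x) = x - 4 = -4 + x)
(H(-1) + P(7, z))*(-41) = (5 + (-4 - 18))*(-41) = (5 - 22)*(-41) = -17*(-41) = 697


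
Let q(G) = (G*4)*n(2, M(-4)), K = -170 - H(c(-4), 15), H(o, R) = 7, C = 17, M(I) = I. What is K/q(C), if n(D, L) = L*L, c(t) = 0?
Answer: -177/1088 ≈ -0.16268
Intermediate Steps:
K = -177 (K = -170 - 1*7 = -170 - 7 = -177)
n(D, L) = L²
q(G) = 64*G (q(G) = (G*4)*(-4)² = (4*G)*16 = 64*G)
K/q(C) = -177/(64*17) = -177/1088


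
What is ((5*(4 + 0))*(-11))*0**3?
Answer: 0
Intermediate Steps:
((5*(4 + 0))*(-11))*0**3 = ((5*4)*(-11))*0 = (20*(-11))*0 = -220*0 = 0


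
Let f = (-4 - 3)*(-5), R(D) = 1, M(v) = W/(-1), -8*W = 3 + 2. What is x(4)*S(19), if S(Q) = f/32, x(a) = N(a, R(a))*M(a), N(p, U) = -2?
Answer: -175/128 ≈ -1.3672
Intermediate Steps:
W = -5/8 (W = -(3 + 2)/8 = -1/8*5 = -5/8 ≈ -0.62500)
M(v) = 5/8 (M(v) = -5/8/(-1) = -5/8*(-1) = 5/8)
f = 35 (f = -7*(-5) = 35)
x(a) = -5/4 (x(a) = -2*5/8 = -5/4)
S(Q) = 35/32
x(4)*S(19) = -5/4*35/32 = -175/128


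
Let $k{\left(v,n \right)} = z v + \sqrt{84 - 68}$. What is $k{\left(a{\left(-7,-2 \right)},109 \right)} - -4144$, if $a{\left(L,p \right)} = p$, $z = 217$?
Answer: $3714$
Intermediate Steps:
$k{\left(v,n \right)} = 4 + 217 v$ ($k{\left(v,n \right)} = 217 v + \sqrt{84 - 68} = 217 v + \sqrt{16} = 217 v + 4 = 4 + 217 v$)
$k{\left(a{\left(-7,-2 \right)},109 \right)} - -4144 = \left(4 + 217 \left(-2\right)\right) - -4144 = \left(4 - 434\right) + \left(-6968 + 11112\right) = -430 + 4144 = 3714$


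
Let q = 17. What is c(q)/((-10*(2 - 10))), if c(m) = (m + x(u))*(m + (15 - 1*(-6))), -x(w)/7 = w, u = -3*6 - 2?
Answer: 2983/40 ≈ 74.575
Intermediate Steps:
u = -20 (u = -18 - 2 = -20)
x(w) = -7*w
c(m) = (21 + m)*(140 + m) (c(m) = (m - 7*(-20))*(m + (15 - 1*(-6))) = (m + 140)*(m + (15 + 6)) = (140 + m)*(m + 21) = (140 + m)*(21 + m) = (21 + m)*(140 + m))
c(q)/((-10*(2 - 10))) = (2940 + 17² + 161*17)/((-10*(2 - 10))) = (2940 + 289 + 2737)/((-10*(-8))) = 5966/80 = 5966*(1/80) = 2983/40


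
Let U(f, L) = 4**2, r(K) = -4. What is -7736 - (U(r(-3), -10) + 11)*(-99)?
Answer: -5063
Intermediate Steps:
U(f, L) = 16
-7736 - (U(r(-3), -10) + 11)*(-99) = -7736 - (16 + 11)*(-99) = -7736 - 27*(-99) = -7736 - 1*(-2673) = -7736 + 2673 = -5063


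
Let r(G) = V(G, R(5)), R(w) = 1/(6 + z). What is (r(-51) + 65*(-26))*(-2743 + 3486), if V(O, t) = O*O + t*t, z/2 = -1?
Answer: 10830711/16 ≈ 6.7692e+5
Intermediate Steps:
z = -2 (z = 2*(-1) = -2)
R(w) = 1/4 (R(w) = 1/(6 - 2) = 1/4)
V(O, t) = O**2 + t**2
r(G) = 1/16 + G**2 (r(G) = G**2 + (1/4)**2 = G**2 + 1/16 = 1/16 + G**2)
(r(-51) + 65*(-26))*(-2743 + 3486) = ((1/16 + (-51)**2) + 65*(-26))*(-2743 + 3486) = ((1/16 + 2601) - 1690)*743 = (41617/16 - 1690)*743 = (14577/16)*743 = 10830711/16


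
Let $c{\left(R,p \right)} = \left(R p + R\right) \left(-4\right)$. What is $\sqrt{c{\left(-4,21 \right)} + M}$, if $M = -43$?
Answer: $\sqrt{309} \approx 17.578$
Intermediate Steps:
$c{\left(R,p \right)} = - 4 R - 4 R p$ ($c{\left(R,p \right)} = \left(R + R p\right) \left(-4\right) = - 4 R - 4 R p$)
$\sqrt{c{\left(-4,21 \right)} + M} = \sqrt{\left(-4\right) \left(-4\right) \left(1 + 21\right) - 43} = \sqrt{\left(-4\right) \left(-4\right) 22 - 43} = \sqrt{352 - 43} = \sqrt{309}$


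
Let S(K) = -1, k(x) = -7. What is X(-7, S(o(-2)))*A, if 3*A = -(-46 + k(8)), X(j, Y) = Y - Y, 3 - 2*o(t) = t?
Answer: 0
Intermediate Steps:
o(t) = 3/2 - t/2
X(j, Y) = 0
A = 53/3 (A = (-(-46 - 7))/3 = (-1*(-53))/3 = (⅓)*53 = 53/3 ≈ 17.667)
X(-7, S(o(-2)))*A = 0*(53/3) = 0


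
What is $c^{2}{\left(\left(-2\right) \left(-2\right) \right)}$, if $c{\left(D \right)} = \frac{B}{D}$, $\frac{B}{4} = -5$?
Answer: $25$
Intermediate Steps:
$B = -20$ ($B = 4 \left(-5\right) = -20$)
$c{\left(D \right)} = - \frac{20}{D}$
$c^{2}{\left(\left(-2\right) \left(-2\right) \right)} = \left(- \frac{20}{\left(-2\right) \left(-2\right)}\right)^{2} = \left(- \frac{20}{4}\right)^{2} = \left(\left(-20\right) \frac{1}{4}\right)^{2} = \left(-5\right)^{2} = 25$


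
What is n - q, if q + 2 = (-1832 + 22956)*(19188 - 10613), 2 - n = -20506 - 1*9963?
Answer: -181107827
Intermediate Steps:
n = 30471 (n = 2 - (-20506 - 1*9963) = 2 - (-20506 - 9963) = 2 - 1*(-30469) = 2 + 30469 = 30471)
q = 181138298 (q = -2 + (-1832 + 22956)*(19188 - 10613) = -2 + 21124*8575 = -2 + 181138300 = 181138298)
n - q = 30471 - 1*181138298 = 30471 - 181138298 = -181107827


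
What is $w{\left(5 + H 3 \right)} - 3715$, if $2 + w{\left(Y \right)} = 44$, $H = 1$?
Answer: $-3673$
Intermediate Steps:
$w{\left(Y \right)} = 42$ ($w{\left(Y \right)} = -2 + 44 = 42$)
$w{\left(5 + H 3 \right)} - 3715 = 42 - 3715 = -3673$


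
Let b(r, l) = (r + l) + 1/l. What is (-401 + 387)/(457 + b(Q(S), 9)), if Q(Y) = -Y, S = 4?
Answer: -126/4159 ≈ -0.030296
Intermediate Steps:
b(r, l) = l + r + 1/l (b(r, l) = (l + r) + 1/l = l + r + 1/l)
(-401 + 387)/(457 + b(Q(S), 9)) = (-401 + 387)/(457 + (9 - 1*4 + 1/9)) = -14/(457 + (9 - 4 + ⅑)) = -14/(457 + 46/9) = -14/4159/9 = -14*9/4159 = -126/4159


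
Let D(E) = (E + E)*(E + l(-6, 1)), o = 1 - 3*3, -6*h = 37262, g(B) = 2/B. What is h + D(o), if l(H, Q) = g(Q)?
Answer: -18343/3 ≈ -6114.3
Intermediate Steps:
l(H, Q) = 2/Q
h = -18631/3 (h = -⅙*37262 = -18631/3 ≈ -6210.3)
o = -8 (o = 1 - 9 = -8)
D(E) = 2*E*(2 + E) (D(E) = (E + E)*(E + 2/1) = (2*E)*(E + 2*1) = (2*E)*(E + 2) = (2*E)*(2 + E) = 2*E*(2 + E))
h + D(o) = -18631/3 + 2*(-8)*(2 - 8) = -18631/3 + 2*(-8)*(-6) = -18631/3 + 96 = -18343/3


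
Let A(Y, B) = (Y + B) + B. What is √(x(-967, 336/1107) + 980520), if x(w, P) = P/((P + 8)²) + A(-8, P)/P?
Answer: √28190273496161/5362 ≈ 990.20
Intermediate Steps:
A(Y, B) = Y + 2*B (A(Y, B) = (B + Y) + B = Y + 2*B)
x(w, P) = P/(8 + P)² + (-8 + 2*P)/P (x(w, P) = P/((P + 8)²) + (-8 + 2*P)/P = P/((8 + P)²) + (-8 + 2*P)/P = P/(8 + P)² + (-8 + 2*P)/P)
√(x(-967, 336/1107) + 980520) = √((2 - 8/(336/1107) + (336/1107)/(8 + 336/1107)²) + 980520) = √((2 - 8/(336*(1/1107)) + (336*(1/1107))/(8 + 336*(1/1107))²) + 980520) = √((2 - 8/112/369 + 112/(369*(8 + 112/369)²)) + 980520) = √((2 - 8*369/112 + 112/(369*(3064/369)²)) + 980520) = √((2 - 369/14 + (112/369)*(136161/9388096)) + 980520) = √((2 - 369/14 + 2583/586756) + 980520) = √(-100023817/4107292 + 980520) = √(4027181928023/4107292) = √28190273496161/5362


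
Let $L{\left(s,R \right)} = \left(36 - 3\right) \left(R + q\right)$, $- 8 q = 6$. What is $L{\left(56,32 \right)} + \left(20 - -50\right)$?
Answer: $\frac{4405}{4} \approx 1101.3$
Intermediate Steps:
$q = - \frac{3}{4}$ ($q = \left(- \frac{1}{8}\right) 6 = - \frac{3}{4} \approx -0.75$)
$L{\left(s,R \right)} = - \frac{99}{4} + 33 R$ ($L{\left(s,R \right)} = \left(36 - 3\right) \left(R - \frac{3}{4}\right) = 33 \left(- \frac{3}{4} + R\right) = - \frac{99}{4} + 33 R$)
$L{\left(56,32 \right)} + \left(20 - -50\right) = \left(- \frac{99}{4} + 33 \cdot 32\right) + \left(20 - -50\right) = \left(- \frac{99}{4} + 1056\right) + \left(20 + 50\right) = \frac{4125}{4} + 70 = \frac{4405}{4}$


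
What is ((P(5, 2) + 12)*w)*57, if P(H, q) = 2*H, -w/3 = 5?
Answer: -18810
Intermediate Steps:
w = -15 (w = -3*5 = -15)
((P(5, 2) + 12)*w)*57 = ((2*5 + 12)*(-15))*57 = ((10 + 12)*(-15))*57 = (22*(-15))*57 = -330*57 = -18810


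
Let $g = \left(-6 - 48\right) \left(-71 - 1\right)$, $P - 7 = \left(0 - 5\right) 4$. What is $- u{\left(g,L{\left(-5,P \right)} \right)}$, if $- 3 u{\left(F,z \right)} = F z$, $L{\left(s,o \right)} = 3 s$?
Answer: $-19440$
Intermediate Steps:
$P = -13$ ($P = 7 + \left(0 - 5\right) 4 = 7 - 20 = -13$)
$g = 3888$ ($g = \left(-54\right) \left(-72\right) = 3888$)
$u{\left(F,z \right)} = - \frac{F z}{3}$
$- u{\left(g,L{\left(-5,P \right)} \right)} = - \frac{\left(-1\right) 3888 \cdot 3 \left(-5\right)}{3} = - \frac{\left(-1\right) 3888 \left(-15\right)}{3} = \left(-1\right) 19440 = -19440$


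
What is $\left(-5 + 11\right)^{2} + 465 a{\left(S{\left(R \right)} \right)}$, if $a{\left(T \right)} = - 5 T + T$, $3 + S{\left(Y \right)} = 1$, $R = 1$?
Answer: $3756$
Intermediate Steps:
$S{\left(Y \right)} = -2$ ($S{\left(Y \right)} = -3 + 1 = -2$)
$a{\left(T \right)} = - 4 T$
$\left(-5 + 11\right)^{2} + 465 a{\left(S{\left(R \right)} \right)} = \left(-5 + 11\right)^{2} + 465 \left(\left(-4\right) \left(-2\right)\right) = 6^{2} + 465 \cdot 8 = 36 + 3720 = 3756$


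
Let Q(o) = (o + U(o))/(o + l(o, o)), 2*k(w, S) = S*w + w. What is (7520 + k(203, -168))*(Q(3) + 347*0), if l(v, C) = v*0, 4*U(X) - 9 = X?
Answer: -18861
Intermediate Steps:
k(w, S) = w/2 + S*w/2 (k(w, S) = (S*w + w)/2 = (w + S*w)/2 = w/2 + S*w/2)
U(X) = 9/4 + X/4
l(v, C) = 0
Q(o) = (9/4 + 5*o/4)/o (Q(o) = (o + (9/4 + o/4))/(o + 0) = (9/4 + 5*o/4)/o)
(7520 + k(203, -168))*(Q(3) + 347*0) = (7520 + (½)*203*(1 - 168))*((¼)*(9 + 5*3)/3 + 347*0) = (7520 + (½)*203*(-167))*((¼)*(⅓)*(9 + 15) + 0) = (7520 - 33901/2)*((¼)*(⅓)*24 + 0) = -18861*(2 + 0)/2 = -18861/2*2 = -18861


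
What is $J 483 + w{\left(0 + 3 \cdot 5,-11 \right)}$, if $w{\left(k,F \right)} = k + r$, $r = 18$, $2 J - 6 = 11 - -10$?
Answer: $\frac{13107}{2} \approx 6553.5$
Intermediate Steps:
$J = \frac{27}{2}$ ($J = 3 + \frac{11 - -10}{2} = 3 + \frac{11 + 10}{2} = 3 + \frac{1}{2} \cdot 21 = 3 + \frac{21}{2} = \frac{27}{2} \approx 13.5$)
$w{\left(k,F \right)} = 18 + k$ ($w{\left(k,F \right)} = k + 18 = 18 + k$)
$J 483 + w{\left(0 + 3 \cdot 5,-11 \right)} = \frac{27}{2} \cdot 483 + \left(18 + \left(0 + 3 \cdot 5\right)\right) = \frac{13041}{2} + \left(18 + \left(0 + 15\right)\right) = \frac{13041}{2} + \left(18 + 15\right) = \frac{13041}{2} + 33 = \frac{13107}{2}$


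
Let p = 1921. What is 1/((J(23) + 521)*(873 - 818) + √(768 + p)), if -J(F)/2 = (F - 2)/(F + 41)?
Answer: 29305760/838696044489 - 1024*√2689/838696044489 ≈ 3.4879e-5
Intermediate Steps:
J(F) = -2*(-2 + F)/(41 + F) (J(F) = -2*(F - 2)/(F + 41) = -2*(-2 + F)/(41 + F))
1/((J(23) + 521)*(873 - 818) + √(768 + p)) = 1/((2*(2 - 1*23)/(41 + 23) + 521)*(873 - 818) + √(768 + 1921)) = 1/((2*(2 - 23)/64 + 521)*55 + √2689) = 1/((2*(1/64)*(-21) + 521)*55 + √2689) = 1/((-21/32 + 521)*55 + √2689) = 1/((16651/32)*55 + √2689) = 1/(915805/32 + √2689)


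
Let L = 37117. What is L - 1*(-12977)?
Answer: 50094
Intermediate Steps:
L - 1*(-12977) = 37117 - 1*(-12977) = 37117 + 12977 = 50094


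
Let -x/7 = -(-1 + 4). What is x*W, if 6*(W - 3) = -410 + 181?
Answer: -1477/2 ≈ -738.50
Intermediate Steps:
W = -211/6 (W = 3 + (-410 + 181)/6 = 3 + (1/6)*(-229) = 3 - 229/6 = -211/6 ≈ -35.167)
x = 21 (x = -(-7)*(-1 + 4) = -(-7)*3 = -7*(-3) = 21)
x*W = 21*(-211/6) = -1477/2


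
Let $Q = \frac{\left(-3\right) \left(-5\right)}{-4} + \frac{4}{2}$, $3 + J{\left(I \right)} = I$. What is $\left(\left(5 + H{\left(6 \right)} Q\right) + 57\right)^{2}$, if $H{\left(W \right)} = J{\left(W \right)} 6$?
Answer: $\frac{3721}{4} \approx 930.25$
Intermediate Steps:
$J{\left(I \right)} = -3 + I$
$H{\left(W \right)} = -18 + 6 W$ ($H{\left(W \right)} = \left(-3 + W\right) 6 = -18 + 6 W$)
$Q = - \frac{7}{4}$ ($Q = 15 \left(- \frac{1}{4}\right) + 4 \cdot \frac{1}{2} = - \frac{15}{4} + 2 = - \frac{7}{4} \approx -1.75$)
$\left(\left(5 + H{\left(6 \right)} Q\right) + 57\right)^{2} = \left(\left(5 + \left(-18 + 6 \cdot 6\right) \left(- \frac{7}{4}\right)\right) + 57\right)^{2} = \left(\left(5 + \left(-18 + 36\right) \left(- \frac{7}{4}\right)\right) + 57\right)^{2} = \left(\left(5 + 18 \left(- \frac{7}{4}\right)\right) + 57\right)^{2} = \left(\left(5 - \frac{63}{2}\right) + 57\right)^{2} = \left(- \frac{53}{2} + 57\right)^{2} = \left(\frac{61}{2}\right)^{2} = \frac{3721}{4}$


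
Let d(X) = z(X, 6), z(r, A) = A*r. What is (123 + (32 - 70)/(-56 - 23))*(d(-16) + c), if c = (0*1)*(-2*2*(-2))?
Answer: -936480/79 ≈ -11854.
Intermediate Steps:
d(X) = 6*X
c = 0 (c = 0*(-4*(-2)) = 0*8 = 0)
(123 + (32 - 70)/(-56 - 23))*(d(-16) + c) = (123 + (32 - 70)/(-56 - 23))*(6*(-16) + 0) = (123 - 38/(-79))*(-96 + 0) = (123 - 38*(-1/79))*(-96) = (123 + 38/79)*(-96) = (9755/79)*(-96) = -936480/79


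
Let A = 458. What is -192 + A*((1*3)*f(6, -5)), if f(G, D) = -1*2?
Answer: -2940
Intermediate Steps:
f(G, D) = -2
-192 + A*((1*3)*f(6, -5)) = -192 + 458*((1*3)*(-2)) = -192 + 458*(3*(-2)) = -192 + 458*(-6) = -192 - 2748 = -2940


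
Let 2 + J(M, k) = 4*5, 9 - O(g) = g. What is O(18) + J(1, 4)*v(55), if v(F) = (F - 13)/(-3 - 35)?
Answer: -549/19 ≈ -28.895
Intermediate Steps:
O(g) = 9 - g
v(F) = 13/38 - F/38 (v(F) = (-13 + F)/(-38) = (-13 + F)*(-1/38) = 13/38 - F/38)
J(M, k) = 18 (J(M, k) = -2 + 4*5 = -2 + 20 = 18)
O(18) + J(1, 4)*v(55) = (9 - 1*18) + 18*(13/38 - 1/38*55) = (9 - 18) + 18*(13/38 - 55/38) = -9 + 18*(-21/19) = -9 - 378/19 = -549/19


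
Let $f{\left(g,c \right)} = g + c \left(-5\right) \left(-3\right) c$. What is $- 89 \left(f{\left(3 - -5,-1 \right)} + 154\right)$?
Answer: $-15753$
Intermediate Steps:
$f{\left(g,c \right)} = g + 15 c^{2}$ ($f{\left(g,c \right)} = g + c 15 c = g + 15 c^{2}$)
$- 89 \left(f{\left(3 - -5,-1 \right)} + 154\right) = - 89 \left(\left(\left(3 - -5\right) + 15 \left(-1\right)^{2}\right) + 154\right) = - 89 \left(\left(\left(3 + 5\right) + 15 \cdot 1\right) + 154\right) = - 89 \left(\left(8 + 15\right) + 154\right) = - 89 \left(23 + 154\right) = \left(-89\right) 177 = -15753$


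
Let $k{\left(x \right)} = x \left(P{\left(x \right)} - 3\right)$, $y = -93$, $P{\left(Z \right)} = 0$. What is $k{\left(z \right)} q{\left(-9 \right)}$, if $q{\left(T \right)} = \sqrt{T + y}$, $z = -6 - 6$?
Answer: $36 i \sqrt{102} \approx 363.58 i$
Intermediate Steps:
$z = -12$ ($z = -6 - 6 = -12$)
$q{\left(T \right)} = \sqrt{-93 + T}$ ($q{\left(T \right)} = \sqrt{T - 93} = \sqrt{-93 + T}$)
$k{\left(x \right)} = - 3 x$ ($k{\left(x \right)} = x \left(0 - 3\right) = x \left(-3\right) = - 3 x$)
$k{\left(z \right)} q{\left(-9 \right)} = \left(-3\right) \left(-12\right) \sqrt{-93 - 9} = 36 \sqrt{-102} = 36 i \sqrt{102}$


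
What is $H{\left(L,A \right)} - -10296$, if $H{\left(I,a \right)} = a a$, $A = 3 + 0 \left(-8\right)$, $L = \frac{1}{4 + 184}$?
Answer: $10305$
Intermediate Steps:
$L = \frac{1}{188} \approx 0.0053191$
$A = 3$ ($A = 3 + 0 = 3$)
$H{\left(I,a \right)} = a^{2}$
$H{\left(L,A \right)} - -10296 = 3^{2} - -10296 = 9 + 10296 = 10305$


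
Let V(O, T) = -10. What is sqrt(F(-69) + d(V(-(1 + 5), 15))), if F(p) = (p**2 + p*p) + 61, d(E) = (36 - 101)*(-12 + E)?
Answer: sqrt(11013) ≈ 104.94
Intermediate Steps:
d(E) = 780 - 65*E (d(E) = -65*(-12 + E) = 780 - 65*E)
F(p) = 61 + 2*p**2 (F(p) = (p**2 + p**2) + 61 = 2*p**2 + 61 = 61 + 2*p**2)
sqrt(F(-69) + d(V(-(1 + 5), 15))) = sqrt((61 + 2*(-69)**2) + (780 - 65*(-10))) = sqrt((61 + 2*4761) + (780 + 650)) = sqrt((61 + 9522) + 1430) = sqrt(9583 + 1430) = sqrt(11013)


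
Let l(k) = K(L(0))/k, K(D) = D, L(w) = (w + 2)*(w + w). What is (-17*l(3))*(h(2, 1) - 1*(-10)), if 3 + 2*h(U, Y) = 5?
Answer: 0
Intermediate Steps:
h(U, Y) = 1 (h(U, Y) = -3/2 + (1/2)*5 = -3/2 + 5/2 = 1)
L(w) = 2*w*(2 + w) (L(w) = (2 + w)*(2*w) = 2*w*(2 + w))
l(k) = 0 (l(k) = (2*0*(2 + 0))/k = (2*0*2)/k = 0/k = 0)
(-17*l(3))*(h(2, 1) - 1*(-10)) = (-17*0)*(1 - 1*(-10)) = 0*(1 + 10) = 0*11 = 0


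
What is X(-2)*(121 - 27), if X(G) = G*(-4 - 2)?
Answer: 1128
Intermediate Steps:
X(G) = -6*G (X(G) = G*(-6) = -6*G)
X(-2)*(121 - 27) = (-6*(-2))*(121 - 27) = 12*94 = 1128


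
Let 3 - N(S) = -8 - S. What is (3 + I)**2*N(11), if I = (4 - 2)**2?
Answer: 1078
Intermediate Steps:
N(S) = 11 + S (N(S) = 3 - (-8 - S) = 3 + (8 + S) = 11 + S)
I = 4 (I = 2**2 = 4)
(3 + I)**2*N(11) = (3 + 4)**2*(11 + 11) = 7**2*22 = 49*22 = 1078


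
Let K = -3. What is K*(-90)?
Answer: 270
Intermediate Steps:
K*(-90) = -3*(-90) = 270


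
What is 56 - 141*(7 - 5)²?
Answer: -508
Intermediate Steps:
56 - 141*(7 - 5)² = 56 - 141*2² = 56 - 141*4 = 56 - 564 = -508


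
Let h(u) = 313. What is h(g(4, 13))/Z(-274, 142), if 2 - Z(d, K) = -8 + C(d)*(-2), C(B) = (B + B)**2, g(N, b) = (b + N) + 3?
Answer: 313/600618 ≈ 0.00052113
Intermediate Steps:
g(N, b) = 3 + N + b (g(N, b) = (N + b) + 3 = 3 + N + b)
C(B) = 4*B**2 (C(B) = (2*B)**2 = 4*B**2)
Z(d, K) = 10 + 8*d**2 (Z(d, K) = 2 - (-8 + (4*d**2)*(-2)) = 2 - (-8 - 8*d**2) = 2 + (8 + 8*d**2) = 10 + 8*d**2)
h(g(4, 13))/Z(-274, 142) = 313/(10 + 8*(-274)**2) = 313/(10 + 8*75076) = 313/(10 + 600608) = 313/600618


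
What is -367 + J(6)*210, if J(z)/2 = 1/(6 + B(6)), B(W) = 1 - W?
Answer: 53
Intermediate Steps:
J(z) = 2 (J(z) = 2/(6 + (1 - 1*6)) = 2/(6 + (1 - 6)) = 2/(6 - 5) = 2/1 = 2*1 = 2)
-367 + J(6)*210 = -367 + 2*210 = -367 + 420 = 53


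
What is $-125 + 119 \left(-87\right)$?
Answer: $-10478$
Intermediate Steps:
$-125 + 119 \left(-87\right) = -125 - 10353 = -10478$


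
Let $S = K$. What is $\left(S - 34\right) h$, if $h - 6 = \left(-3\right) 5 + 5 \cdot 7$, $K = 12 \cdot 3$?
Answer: $52$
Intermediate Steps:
$K = 36$
$S = 36$
$h = 26$ ($h = 6 + \left(\left(-3\right) 5 + 5 \cdot 7\right) = 6 + \left(-15 + 35\right) = 6 + 20 = 26$)
$\left(S - 34\right) h = \left(36 - 34\right) 26 = 2 \cdot 26 = 52$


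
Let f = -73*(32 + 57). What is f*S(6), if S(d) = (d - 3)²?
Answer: -58473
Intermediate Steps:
f = -6497 (f = -73*89 = -6497)
S(d) = (-3 + d)²
f*S(6) = -6497*(-3 + 6)² = -6497*3² = -6497*9 = -58473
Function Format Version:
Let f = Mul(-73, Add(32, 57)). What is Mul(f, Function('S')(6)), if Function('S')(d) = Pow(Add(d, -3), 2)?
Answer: -58473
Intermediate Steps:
f = -6497 (f = Mul(-73, 89) = -6497)
Function('S')(d) = Pow(Add(-3, d), 2)
Mul(f, Function('S')(6)) = Mul(-6497, Pow(Add(-3, 6), 2)) = Mul(-6497, Pow(3, 2)) = Mul(-6497, 9) = -58473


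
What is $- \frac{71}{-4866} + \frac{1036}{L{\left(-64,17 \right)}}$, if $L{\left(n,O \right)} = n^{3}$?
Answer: $\frac{1696381}{159449088} \approx 0.010639$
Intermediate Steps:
$- \frac{71}{-4866} + \frac{1036}{L{\left(-64,17 \right)}} = - \frac{71}{-4866} + \frac{1036}{\left(-64\right)^{3}} = \left(-71\right) \left(- \frac{1}{4866}\right) + \frac{1036}{-262144} = \frac{71}{4866} + 1036 \left(- \frac{1}{262144}\right) = \frac{71}{4866} - \frac{259}{65536} = \frac{1696381}{159449088}$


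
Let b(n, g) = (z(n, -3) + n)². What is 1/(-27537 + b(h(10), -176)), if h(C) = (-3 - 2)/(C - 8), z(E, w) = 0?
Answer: -4/110123 ≈ -3.6323e-5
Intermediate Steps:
h(C) = -5/(-8 + C)
b(n, g) = n² (b(n, g) = (0 + n)² = n²)
1/(-27537 + b(h(10), -176)) = 1/(-27537 + (-5/(-8 + 10))²) = 1/(-27537 + (-5/2)²) = 1/(-27537 + 25/4) = 1/(-110123/4) = -4/110123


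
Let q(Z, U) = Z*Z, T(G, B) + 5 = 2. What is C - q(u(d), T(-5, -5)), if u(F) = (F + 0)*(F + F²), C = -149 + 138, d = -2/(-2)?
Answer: -15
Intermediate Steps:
T(G, B) = -3 (T(G, B) = -5 + 2 = -3)
d = 1 (d = -2*(-½) = 1)
C = -11
u(F) = F*(F + F²)
q(Z, U) = Z²
C - q(u(d), T(-5, -5)) = -11 - (1²*(1 + 1))² = -11 - (1*2)² = -11 - 1*2² = -11 - 1*4 = -11 - 4 = -15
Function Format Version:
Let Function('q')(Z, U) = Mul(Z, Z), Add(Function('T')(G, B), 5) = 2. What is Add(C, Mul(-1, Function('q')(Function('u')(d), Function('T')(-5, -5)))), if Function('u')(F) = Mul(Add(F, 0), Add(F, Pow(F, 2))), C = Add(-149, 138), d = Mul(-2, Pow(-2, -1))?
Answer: -15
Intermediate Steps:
Function('T')(G, B) = -3 (Function('T')(G, B) = Add(-5, 2) = -3)
d = 1 (d = Mul(-2, Rational(-1, 2)) = 1)
C = -11
Function('u')(F) = Mul(F, Add(F, Pow(F, 2)))
Function('q')(Z, U) = Pow(Z, 2)
Add(C, Mul(-1, Function('q')(Function('u')(d), Function('T')(-5, -5)))) = Add(-11, Mul(-1, Pow(Mul(Pow(1, 2), Add(1, 1)), 2))) = Add(-11, Mul(-1, Pow(Mul(1, 2), 2))) = Add(-11, Mul(-1, Pow(2, 2))) = Add(-11, Mul(-1, 4)) = Add(-11, -4) = -15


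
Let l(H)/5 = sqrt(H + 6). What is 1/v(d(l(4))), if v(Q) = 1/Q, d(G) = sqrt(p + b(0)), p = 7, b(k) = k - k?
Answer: sqrt(7) ≈ 2.6458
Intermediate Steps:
b(k) = 0
l(H) = 5*sqrt(6 + H) (l(H) = 5*sqrt(H + 6) = 5*sqrt(6 + H))
d(G) = sqrt(7) (d(G) = sqrt(7 + 0) = sqrt(7))
1/v(d(l(4))) = 1/(1/(sqrt(7))) = 1/(sqrt(7)/7) = sqrt(7)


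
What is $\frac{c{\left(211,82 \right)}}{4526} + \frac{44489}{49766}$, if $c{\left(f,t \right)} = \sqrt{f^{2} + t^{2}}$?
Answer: $\frac{44489}{49766} + \frac{\sqrt{51245}}{4526} \approx 0.94398$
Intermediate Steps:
$\frac{c{\left(211,82 \right)}}{4526} + \frac{44489}{49766} = \frac{\sqrt{211^{2} + 82^{2}}}{4526} + \frac{44489}{49766} = \sqrt{44521 + 6724} \cdot \frac{1}{4526} + 44489 \cdot \frac{1}{49766} = \sqrt{51245} \cdot \frac{1}{4526} + \frac{44489}{49766} = \frac{\sqrt{51245}}{4526} + \frac{44489}{49766} = \frac{44489}{49766} + \frac{\sqrt{51245}}{4526}$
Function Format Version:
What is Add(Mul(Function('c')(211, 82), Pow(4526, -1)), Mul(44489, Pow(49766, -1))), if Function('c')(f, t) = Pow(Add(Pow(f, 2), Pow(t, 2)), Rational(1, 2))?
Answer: Add(Rational(44489, 49766), Mul(Rational(1, 4526), Pow(51245, Rational(1, 2)))) ≈ 0.94398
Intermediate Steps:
Add(Mul(Function('c')(211, 82), Pow(4526, -1)), Mul(44489, Pow(49766, -1))) = Add(Mul(Pow(Add(Pow(211, 2), Pow(82, 2)), Rational(1, 2)), Pow(4526, -1)), Mul(44489, Pow(49766, -1))) = Add(Mul(Pow(Add(44521, 6724), Rational(1, 2)), Rational(1, 4526)), Mul(44489, Rational(1, 49766))) = Add(Mul(Pow(51245, Rational(1, 2)), Rational(1, 4526)), Rational(44489, 49766)) = Add(Mul(Rational(1, 4526), Pow(51245, Rational(1, 2))), Rational(44489, 49766)) = Add(Rational(44489, 49766), Mul(Rational(1, 4526), Pow(51245, Rational(1, 2))))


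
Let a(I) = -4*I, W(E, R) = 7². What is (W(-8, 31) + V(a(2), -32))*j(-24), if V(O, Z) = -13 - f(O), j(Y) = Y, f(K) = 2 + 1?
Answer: -792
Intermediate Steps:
f(K) = 3
W(E, R) = 49
V(O, Z) = -16 (V(O, Z) = -13 - 1*3 = -13 - 3 = -16)
(W(-8, 31) + V(a(2), -32))*j(-24) = (49 - 16)*(-24) = 33*(-24) = -792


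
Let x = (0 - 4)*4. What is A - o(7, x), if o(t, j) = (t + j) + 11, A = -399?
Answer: -401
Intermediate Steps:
x = -16 (x = -4*4 = -16)
o(t, j) = 11 + j + t (o(t, j) = (j + t) + 11 = 11 + j + t)
A - o(7, x) = -399 - (11 - 16 + 7) = -399 - 1*2 = -399 - 2 = -401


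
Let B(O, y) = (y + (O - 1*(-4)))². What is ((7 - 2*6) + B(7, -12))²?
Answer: 16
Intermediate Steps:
B(O, y) = (4 + O + y)² (B(O, y) = (y + (O + 4))² = (y + (4 + O))² = (4 + O + y)²)
((7 - 2*6) + B(7, -12))² = ((7 - 2*6) + (4 + 7 - 12)²)² = ((7 - 12) + (-1)²)² = (-5 + 1)² = (-4)² = 16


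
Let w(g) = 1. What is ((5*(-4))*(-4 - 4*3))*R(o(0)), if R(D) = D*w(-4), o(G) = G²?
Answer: 0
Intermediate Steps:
R(D) = D (R(D) = D*1 = D)
((5*(-4))*(-4 - 4*3))*R(o(0)) = ((5*(-4))*(-4 - 4*3))*0² = -20*(-4 - 12)*0 = -20*(-16)*0 = 320*0 = 0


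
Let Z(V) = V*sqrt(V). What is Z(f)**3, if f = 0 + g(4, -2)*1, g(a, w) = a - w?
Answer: 1296*sqrt(6) ≈ 3174.5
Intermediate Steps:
f = 6 (f = 0 + (4 - 1*(-2))*1 = 0 + (4 + 2)*1 = 0 + 6*1 = 0 + 6 = 6)
Z(V) = V**(3/2)
Z(f)**3 = (6**(3/2))**3 = (6*sqrt(6))**3 = 1296*sqrt(6)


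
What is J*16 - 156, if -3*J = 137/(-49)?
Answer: -20740/147 ≈ -141.09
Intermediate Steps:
J = 137/147 (J = -137/(3*(-49)) = -137*(-1)/(3*49) = -⅓*(-137/49) = 137/147 ≈ 0.93197)
J*16 - 156 = (137/147)*16 - 156 = 2192/147 - 156 = -20740/147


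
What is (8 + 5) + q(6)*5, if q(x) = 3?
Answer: 28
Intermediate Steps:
(8 + 5) + q(6)*5 = (8 + 5) + 3*5 = 13 + 15 = 28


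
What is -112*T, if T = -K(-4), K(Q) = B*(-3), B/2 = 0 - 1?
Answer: 672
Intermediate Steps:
B = -2 (B = 2*(0 - 1) = 2*(-1) = -2)
K(Q) = 6 (K(Q) = -2*(-3) = 6)
T = -6 (T = -1*6 = -6)
-112*T = -112*(-6) = 672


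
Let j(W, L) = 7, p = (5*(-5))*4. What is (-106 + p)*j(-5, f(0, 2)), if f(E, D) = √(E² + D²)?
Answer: -1442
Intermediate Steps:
f(E, D) = √(D² + E²)
p = -100 (p = -25*4 = -100)
(-106 + p)*j(-5, f(0, 2)) = (-106 - 100)*7 = -206*7 = -1442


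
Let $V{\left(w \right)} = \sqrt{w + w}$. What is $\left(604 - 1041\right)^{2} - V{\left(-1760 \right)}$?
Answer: $190969 - 8 i \sqrt{55} \approx 1.9097 \cdot 10^{5} - 59.33 i$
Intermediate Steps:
$V{\left(w \right)} = \sqrt{2} \sqrt{w}$ ($V{\left(w \right)} = \sqrt{2 w} = \sqrt{2} \sqrt{w}$)
$\left(604 - 1041\right)^{2} - V{\left(-1760 \right)} = \left(604 - 1041\right)^{2} - \sqrt{2} \sqrt{-1760} = \left(-437\right)^{2} - \sqrt{2} \cdot 4 i \sqrt{110} = 190969 - 8 i \sqrt{55}$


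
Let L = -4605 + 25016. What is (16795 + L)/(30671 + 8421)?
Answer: 18603/19546 ≈ 0.95175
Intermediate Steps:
L = 20411
(16795 + L)/(30671 + 8421) = (16795 + 20411)/(30671 + 8421) = 37206/39092 = 37206*(1/39092) = 18603/19546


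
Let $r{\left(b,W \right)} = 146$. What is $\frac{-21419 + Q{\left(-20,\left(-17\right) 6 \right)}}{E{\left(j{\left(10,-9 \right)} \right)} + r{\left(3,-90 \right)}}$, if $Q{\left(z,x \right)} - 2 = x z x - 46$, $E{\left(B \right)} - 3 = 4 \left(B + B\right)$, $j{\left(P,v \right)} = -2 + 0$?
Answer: $- \frac{229543}{133} \approx -1725.9$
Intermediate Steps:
$j{\left(P,v \right)} = -2$
$E{\left(B \right)} = 3 + 8 B$ ($E{\left(B \right)} = 3 + 4 \left(B + B\right) = 3 + 4 \cdot 2 B = 3 + 8 B$)
$Q{\left(z,x \right)} = -44 + z x^{2}$ ($Q{\left(z,x \right)} = 2 + \left(x z x - 46\right) = 2 + \left(z x^{2} - 46\right) = 2 + \left(-46 + z x^{2}\right) = -44 + z x^{2}$)
$\frac{-21419 + Q{\left(-20,\left(-17\right) 6 \right)}}{E{\left(j{\left(10,-9 \right)} \right)} + r{\left(3,-90 \right)}} = \frac{-21419 - \left(44 + 20 \left(\left(-17\right) 6\right)^{2}\right)}{\left(3 + 8 \left(-2\right)\right) + 146} = \frac{-21419 - \left(44 + 20 \left(-102\right)^{2}\right)}{\left(3 - 16\right) + 146} = \frac{-21419 - 208124}{-13 + 146} = \frac{-21419 - 208124}{133} = \left(-21419 - 208124\right) \frac{1}{133} = \left(-229543\right) \frac{1}{133} = - \frac{229543}{133}$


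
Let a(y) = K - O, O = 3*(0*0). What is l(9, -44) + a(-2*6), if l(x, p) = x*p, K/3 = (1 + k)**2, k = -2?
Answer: -393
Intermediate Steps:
O = 0 (O = 3*0 = 0)
K = 3 (K = 3*(1 - 2)**2 = 3*(-1)**2 = 3*1 = 3)
l(x, p) = p*x
a(y) = 3 (a(y) = 3 - 1*0 = 3 + 0 = 3)
l(9, -44) + a(-2*6) = -44*9 + 3 = -396 + 3 = -393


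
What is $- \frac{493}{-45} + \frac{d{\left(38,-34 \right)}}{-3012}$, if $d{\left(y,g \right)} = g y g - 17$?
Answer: $- \frac{163693}{45180} \approx -3.6231$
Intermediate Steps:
$d{\left(y,g \right)} = -17 + y g^{2}$ ($d{\left(y,g \right)} = y g^{2} - 17 = -17 + y g^{2}$)
$- \frac{493}{-45} + \frac{d{\left(38,-34 \right)}}{-3012} = - \frac{493}{-45} + \frac{-17 + 38 \left(-34\right)^{2}}{-3012} = \left(-493\right) \left(- \frac{1}{45}\right) + \left(-17 + 38 \cdot 1156\right) \left(- \frac{1}{3012}\right) = \frac{493}{45} + \left(-17 + 43928\right) \left(- \frac{1}{3012}\right) = \frac{493}{45} + 43911 \left(- \frac{1}{3012}\right) = \frac{493}{45} - \frac{14637}{1004} = - \frac{163693}{45180}$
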